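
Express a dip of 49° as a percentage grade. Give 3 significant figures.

grade % = 100 × tan 49° = 100 × 1.1504

115%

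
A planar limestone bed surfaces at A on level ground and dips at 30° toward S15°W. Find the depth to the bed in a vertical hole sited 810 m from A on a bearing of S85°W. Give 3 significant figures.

160 m

The hole lies 70° from the dip direction, so the down-dip offset is 810 × cos 70° = 277.04 m.
Depth = down-dip offset × tan(dip) = 277.04 × tan 30° = 277.04 × 0.5774
Depth = 159.95 m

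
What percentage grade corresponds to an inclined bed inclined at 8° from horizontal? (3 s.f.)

grade % = 100 × tan 8° = 100 × 0.1405

14.1%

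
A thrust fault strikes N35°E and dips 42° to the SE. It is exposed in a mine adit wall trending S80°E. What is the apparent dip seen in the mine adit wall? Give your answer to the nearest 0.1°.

The section lies 65° from the strike.
tan α = tan 42° × sin 65° = 0.9004 × 0.9063 = 0.8160
α = arctan(0.8160) = 39.22°

39.2°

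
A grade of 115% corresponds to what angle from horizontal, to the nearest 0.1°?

tan θ = 115/100 = 1.1500
θ = arctan(1.1500) = 48.99°

49.0°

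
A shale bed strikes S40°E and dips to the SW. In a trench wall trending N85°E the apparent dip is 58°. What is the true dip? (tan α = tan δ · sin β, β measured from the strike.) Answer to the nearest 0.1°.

62.9°

The section is 55° from the strike.
tan δ = tan α / sin β = tan 58° / sin 55° = 1.6003 / 0.8192 = 1.9536
true dip = arctan 1.9536 = 62.89°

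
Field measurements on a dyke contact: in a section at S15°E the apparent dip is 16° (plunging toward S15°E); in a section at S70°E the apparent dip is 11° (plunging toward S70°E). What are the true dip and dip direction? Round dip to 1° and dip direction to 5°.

The two traces are lines in the plane: v₁ = (sin 165°·cos 16°, cos 165°·cos 16°, −sin 16°), v₂ = (sin 110°·cos 11°, cos 110°·cos 11°, −sin 11°).
The plane normal is n = v₁ × v₂ ∝ (0.085, -0.207, 0.773).
True dip = arccos(n_z / |n|) = arccos(0.9607) = 16.1°.
Dip direction = atan2(0.085, -0.207) = 158° (azimuth of n's horizontal projection).

true dip 16°, dip direction 160°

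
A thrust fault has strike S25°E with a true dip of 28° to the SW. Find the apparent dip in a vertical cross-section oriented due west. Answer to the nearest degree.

The section lies 65° from the strike.
tan α = tan 28° × sin 65° = 0.5317 × 0.9063 = 0.4819
apparent dip = arctan 0.4819 = 25.73°

26°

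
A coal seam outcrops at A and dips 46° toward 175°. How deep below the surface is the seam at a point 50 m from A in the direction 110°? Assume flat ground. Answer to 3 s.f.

The hole lies 65° from the dip direction, so the down-dip offset is 50 × cos 65° = 21.13 m.
Depth = down-dip offset × tan(dip) = 21.13 × tan 46° = 21.13 × 1.0355
Depth = 21.88 m

21.9 m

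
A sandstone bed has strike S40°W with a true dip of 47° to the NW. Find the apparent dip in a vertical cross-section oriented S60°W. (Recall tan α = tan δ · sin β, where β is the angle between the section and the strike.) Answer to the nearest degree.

Angle between strike (S40°W) and section (S60°W): β = 20°.
tan α = tan 47° × sin 20° = 1.0724 × 0.3420 = 0.3668
apparent dip = arctan 0.3668 = 20.14°

20°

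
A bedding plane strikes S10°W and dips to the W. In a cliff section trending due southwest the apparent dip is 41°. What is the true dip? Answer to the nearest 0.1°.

56.6°

β = acute angle between strike S10°W and section due southwest = 35°.
tan δ = tan α / sin β = tan 41° / sin 35° = 0.8693 / 0.5736 = 1.5156
δ = arctan(1.5156) = 56.58°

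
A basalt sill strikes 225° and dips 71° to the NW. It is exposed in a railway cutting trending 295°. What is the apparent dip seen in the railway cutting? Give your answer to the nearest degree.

The strike is 225° and the section trends 295°; the acute angle between them is β = 70°.
tan(apparent dip) = tan 71° · sin 70° = 2.7291
α = arctan(2.7291) = 69.88°

70°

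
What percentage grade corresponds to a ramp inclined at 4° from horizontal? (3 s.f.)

grade % = 100 × tan 4° = 100 × 0.0699

6.99%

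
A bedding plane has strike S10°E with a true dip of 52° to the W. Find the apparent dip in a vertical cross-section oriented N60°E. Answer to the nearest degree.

The strike is S10°E and the section trends N60°E; the acute angle between them is β = 70°.
tan α = tan 52° × sin 70° = 1.2799 × 0.9397 = 1.2028
apparent dip = arctan 1.2028 = 50.26°

50°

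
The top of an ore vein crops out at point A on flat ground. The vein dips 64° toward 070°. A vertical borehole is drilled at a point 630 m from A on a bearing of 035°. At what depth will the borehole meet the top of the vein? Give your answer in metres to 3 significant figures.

1060 m

The hole lies 35° from the dip direction, so the down-dip offset is 630 × cos 35° = 516.07 m.
Depth = down-dip offset × tan(dip) = 516.07 × tan 64° = 516.07 × 2.0503
Depth = 1058.09 m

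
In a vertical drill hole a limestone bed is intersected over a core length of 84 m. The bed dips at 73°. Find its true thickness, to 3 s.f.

24.6 m

True thickness t = h · cos(dip) = 84 × cos 73°
t = 84 × 0.2924 = 24.559 m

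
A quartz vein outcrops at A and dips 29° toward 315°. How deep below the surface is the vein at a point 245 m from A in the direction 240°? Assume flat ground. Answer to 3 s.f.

The hole lies 75° from the dip direction, so the down-dip offset is 245 × cos 75° = 63.41 m.
Depth = down-dip offset × tan(dip) = 63.41 × tan 29° = 63.41 × 0.5543
Depth = 35.15 m

35.1 m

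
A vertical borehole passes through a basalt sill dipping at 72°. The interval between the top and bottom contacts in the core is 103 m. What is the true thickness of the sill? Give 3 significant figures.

31.8 m

True thickness t = h · cos(dip) = 103 × cos 72°
t = 103 × 0.3090 = 31.829 m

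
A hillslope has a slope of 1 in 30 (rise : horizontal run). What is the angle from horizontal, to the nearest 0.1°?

1.9°

tan θ = 1/30 = 0.0333
θ = arctan(0.0333) = 1.91°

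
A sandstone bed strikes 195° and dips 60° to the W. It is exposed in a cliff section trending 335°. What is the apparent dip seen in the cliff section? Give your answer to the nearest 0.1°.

48.1°

The strike is 195° and the section trends 335°; the acute angle between them is β = 40°.
tan(apparent dip) = tan 60° · sin 40° = 1.1133
apparent dip = arctan 1.1133 = 48.07°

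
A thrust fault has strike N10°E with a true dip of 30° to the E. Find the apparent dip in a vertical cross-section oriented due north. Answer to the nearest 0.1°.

5.7°

The strike is N10°E and the section trends due north; the acute angle between them is β = 10°.
tan α = tan 30° × sin 10° = 0.5774 × 0.1736 = 0.1003
apparent dip = arctan 0.1003 = 5.73°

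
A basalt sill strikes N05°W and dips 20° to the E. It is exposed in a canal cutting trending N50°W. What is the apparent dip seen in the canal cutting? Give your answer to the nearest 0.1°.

14.4°

The strike is N05°W and the section trends N50°W; the acute angle between them is β = 45°.
tan α = tan 20° × sin 45° = 0.3640 × 0.7071 = 0.2574
apparent dip = arctan 0.2574 = 14.43°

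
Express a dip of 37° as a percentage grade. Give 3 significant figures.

grade % = 100 × tan 37° = 100 × 0.7536

75.4%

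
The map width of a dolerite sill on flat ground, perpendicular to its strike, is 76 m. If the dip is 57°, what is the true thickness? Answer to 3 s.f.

True thickness t = w · sin(dip) = 76 × sin 57°
t = 76 × 0.8387 = 63.739 m

63.7 m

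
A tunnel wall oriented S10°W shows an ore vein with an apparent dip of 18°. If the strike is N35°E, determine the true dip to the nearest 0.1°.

β = acute angle between strike N35°E and section S10°W = 25°.
tan δ = tan α / sin β = tan 18° / sin 25° = 0.3249 / 0.4226 = 0.7688
true dip = arctan 0.7688 = 37.55°

37.6°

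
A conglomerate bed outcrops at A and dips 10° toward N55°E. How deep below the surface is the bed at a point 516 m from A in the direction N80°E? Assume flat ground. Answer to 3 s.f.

The hole lies 25° from the dip direction, so the down-dip offset is 516 × cos 25° = 467.65 m.
Depth = down-dip offset × tan(dip) = 467.65 × tan 10° = 467.65 × 0.1763
Depth = 82.46 m

82.5 m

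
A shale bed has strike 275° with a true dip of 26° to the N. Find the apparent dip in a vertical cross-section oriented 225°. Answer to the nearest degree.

The strike is 275° and the section trends 225°; the acute angle between them is β = 50°.
tan α = tan 26° × sin 50° = 0.4877 × 0.7660 = 0.3736
apparent dip = arctan 0.3736 = 20.49°

20°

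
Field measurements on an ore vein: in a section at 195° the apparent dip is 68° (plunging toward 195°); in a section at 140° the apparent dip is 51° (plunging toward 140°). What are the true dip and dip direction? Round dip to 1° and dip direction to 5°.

true dip 68°, dip direction 200°

The two traces are lines in the plane: v₁ = (sin 195°·cos 68°, cos 195°·cos 68°, −sin 68°), v₂ = (sin 140°·cos 51°, cos 140°·cos 51°, −sin 51°).
Cross product v₁ × v₂ gives the pole to the plane: n ∝ (-0.166, -0.450, 0.193).
True dip = arccos(n_z / |n|) = arccos(0.3733) = 68.1°.
Dip direction = azimuth of (n_x, n_y) = atan2(-0.166, -0.450) = 200°.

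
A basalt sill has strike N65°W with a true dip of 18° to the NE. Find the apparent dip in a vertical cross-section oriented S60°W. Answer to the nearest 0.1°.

14.9°

Angle between strike (N65°W) and section (S60°W): β = 55°.
tan(apparent dip) = tan 18° · sin 55° = 0.2662
apparent dip = arctan 0.2662 = 14.90°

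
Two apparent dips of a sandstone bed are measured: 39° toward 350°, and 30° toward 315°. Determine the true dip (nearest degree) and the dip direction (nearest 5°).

true dip 39°, dip direction 000°

Represent each trace as a vector plunging at its apparent dip toward its trend (east-north-up frame): v₁ = (-0.135, 0.765, -0.629), v₂ = (-0.612, 0.612, -0.500).
Cross product v₁ × v₂ gives the pole to the plane: n ∝ (0.003, 0.318, 0.386).
tan δ = √(n_x²+n_y²)/n_z = 0.318/0.386, so δ = 39.5°.
The horizontal component of n points toward azimuth atan2(n_x, n_y) = 0°, the dip direction.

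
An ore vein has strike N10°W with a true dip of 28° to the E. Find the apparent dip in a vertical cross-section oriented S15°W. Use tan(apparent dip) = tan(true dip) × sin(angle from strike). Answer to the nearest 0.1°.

12.7°

Angle between strike (N10°W) and section (S15°W): β = 25°.
tan(apparent dip) = tan 28° · sin 25° = 0.2247
apparent dip = arctan 0.2247 = 12.66°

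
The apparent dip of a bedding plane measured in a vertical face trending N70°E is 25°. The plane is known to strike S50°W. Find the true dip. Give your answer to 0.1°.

53.7°

β = acute angle between strike S50°W and section N70°E = 20°.
tan(true dip) = tan 25° / sin 20° = 1.3634
δ = arctan(1.3634) = 53.74°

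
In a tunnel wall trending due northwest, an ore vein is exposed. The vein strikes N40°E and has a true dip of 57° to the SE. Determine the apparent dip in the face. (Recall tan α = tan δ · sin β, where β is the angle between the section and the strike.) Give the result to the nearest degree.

57°

The section lies 85° from the strike.
tan(apparent dip) = tan 57° · sin 85° = 1.5340
α = arctan(1.5340) = 56.90°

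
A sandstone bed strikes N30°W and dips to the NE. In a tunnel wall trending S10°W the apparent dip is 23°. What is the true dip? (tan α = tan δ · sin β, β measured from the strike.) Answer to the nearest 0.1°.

33.4°

β = acute angle between strike N30°W and section S10°W = 40°.
tan δ = tan α / sin β = tan 23° / sin 40° = 0.4245 / 0.6428 = 0.6604
δ = arctan(0.6604) = 33.44°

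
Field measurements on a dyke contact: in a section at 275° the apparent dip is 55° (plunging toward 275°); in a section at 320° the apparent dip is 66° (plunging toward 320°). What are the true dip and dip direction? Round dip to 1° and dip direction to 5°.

true dip 66°, dip direction 325°

Each apparent-dip line lies in the plane. As unit vectors (x east, y north, z up), v₁ plunges 55°→275° and v₂ plunges 66°→320°.
Cross product v₁ × v₂ gives the pole to the plane: n ∝ (-0.210, 0.308, 0.165).
tan δ = √(n_x²+n_y²)/n_z = 0.372/0.165, so δ = 66.1°.
The horizontal component of n points toward azimuth atan2(n_x, n_y) = 326°, the dip direction.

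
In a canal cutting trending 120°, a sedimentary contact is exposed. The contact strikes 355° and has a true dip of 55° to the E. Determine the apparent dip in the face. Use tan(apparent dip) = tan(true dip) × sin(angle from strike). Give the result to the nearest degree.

49°

Angle between strike (355°) and section (120°): β = 55°.
tan(apparent dip) = tan 55° · sin 55° = 1.1699
α = arctan(1.1699) = 49.48°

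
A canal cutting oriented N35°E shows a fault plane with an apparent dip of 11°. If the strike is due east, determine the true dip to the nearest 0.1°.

The section is 55° from the strike.
tan δ = tan α / sin β = tan 11° / sin 55° = 0.1944 / 0.8192 = 0.2373
true dip = arctan 0.2373 = 13.35°

13.3°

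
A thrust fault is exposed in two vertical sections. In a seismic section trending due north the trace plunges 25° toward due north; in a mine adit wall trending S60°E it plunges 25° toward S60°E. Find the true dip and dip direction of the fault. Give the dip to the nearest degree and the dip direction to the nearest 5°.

Represent each trace as a vector plunging at its apparent dip toward its trend (east-north-up frame): v₁ = (0.000, 0.906, -0.423), v₂ = (0.785, -0.453, -0.423).
Cross product v₁ × v₂ gives the pole to the plane: n ∝ (0.575, 0.332, 0.711).
True dip = arccos(n_z / |n|) = arccos(0.7313) = 43.0°.
The horizontal component of n points toward azimuth atan2(n_x, n_y) = 60°, the dip direction.

true dip 43°, dip direction 060°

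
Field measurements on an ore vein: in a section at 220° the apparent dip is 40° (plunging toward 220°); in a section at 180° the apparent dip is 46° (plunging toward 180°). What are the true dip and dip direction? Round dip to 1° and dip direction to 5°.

Represent each trace as a vector plunging at its apparent dip toward its trend (east-north-up frame): v₁ = (-0.492, -0.587, -0.643), v₂ = (0.000, -0.695, -0.719).
Cross product v₁ × v₂ gives the pole to the plane: n ∝ (-0.024, -0.354, 0.342).
tan δ = √(n_x²+n_y²)/n_z = 0.355/0.342, so δ = 46.1°.
The horizontal component of n points toward azimuth atan2(n_x, n_y) = 184°, the dip direction.

true dip 46°, dip direction 185°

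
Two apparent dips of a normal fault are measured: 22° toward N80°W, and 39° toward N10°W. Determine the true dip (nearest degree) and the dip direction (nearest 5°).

true dip 39°, dip direction 340°

The two traces are lines in the plane: v₁ = (sin 280°·cos 22°, cos 280°·cos 22°, −sin 22°), v₂ = (sin 350°·cos 39°, cos 350°·cos 39°, −sin 39°).
The plane normal is n = v₁ × v₂ ∝ (-0.185, 0.524, 0.677).
True dip = arccos(n_z / |n|) = arccos(0.7729) = 39.4°.
Dip direction = atan2(-0.185, 0.524) = 341° (azimuth of n's horizontal projection).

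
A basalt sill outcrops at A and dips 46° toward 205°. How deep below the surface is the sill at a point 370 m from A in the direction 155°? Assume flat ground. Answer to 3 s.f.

246 m

The hole lies 50° from the dip direction, so the down-dip offset is 370 × cos 50° = 237.83 m.
Depth = down-dip offset × tan(dip) = 237.83 × tan 46° = 237.83 × 1.0355
Depth = 246.28 m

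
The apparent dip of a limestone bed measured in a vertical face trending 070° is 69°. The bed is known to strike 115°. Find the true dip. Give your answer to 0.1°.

β = acute angle between strike 115° and section 070° = 45°.
tan δ = tan α / sin β = tan 69° / sin 45° = 2.6051 / 0.7071 = 3.6842
true dip = arctan 3.6842 = 74.81°

74.8°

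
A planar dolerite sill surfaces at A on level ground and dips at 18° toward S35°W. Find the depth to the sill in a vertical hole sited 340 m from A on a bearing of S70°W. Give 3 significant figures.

The hole lies 35° from the dip direction, so the down-dip offset is 340 × cos 35° = 278.51 m.
Depth = down-dip offset × tan(dip) = 278.51 × tan 18° = 278.51 × 0.3249
Depth = 90.49 m

90.5 m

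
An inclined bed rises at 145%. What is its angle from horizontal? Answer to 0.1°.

55.4°

tan θ = 145/100 = 1.4500
θ = arctan(1.4500) = 55.41°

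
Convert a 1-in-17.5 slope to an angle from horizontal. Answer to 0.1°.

tan θ = 1/17.5 = 0.0571
θ = arctan(0.0571) = 3.27°

3.3°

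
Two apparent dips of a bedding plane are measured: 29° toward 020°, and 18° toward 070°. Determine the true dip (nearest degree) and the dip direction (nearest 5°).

true dip 29°, dip direction 015°

Represent each trace as a vector plunging at its apparent dip toward its trend (east-north-up frame): v₁ = (0.299, 0.822, -0.485), v₂ = (0.894, 0.325, -0.309).
Cross product v₁ × v₂ gives the pole to the plane: n ∝ (0.096, 0.341, 0.637).
tan δ = √(n_x²+n_y²)/n_z = 0.354/0.637, so δ = 29.1°.
The horizontal component of n points toward azimuth atan2(n_x, n_y) = 16°, the dip direction.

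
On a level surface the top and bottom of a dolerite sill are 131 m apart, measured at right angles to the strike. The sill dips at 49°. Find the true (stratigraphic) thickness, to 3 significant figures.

98.9 m

True thickness t = w · sin(dip) = 131 × sin 49°
t = 131 × 0.7547 = 98.867 m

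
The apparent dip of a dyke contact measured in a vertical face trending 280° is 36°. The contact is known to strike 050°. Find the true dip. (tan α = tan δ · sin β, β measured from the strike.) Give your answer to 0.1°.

43.5°

The section is 50° from the strike.
tan(true dip) = tan 36° / sin 50° = 0.9484
true dip = arctan 0.9484 = 43.48°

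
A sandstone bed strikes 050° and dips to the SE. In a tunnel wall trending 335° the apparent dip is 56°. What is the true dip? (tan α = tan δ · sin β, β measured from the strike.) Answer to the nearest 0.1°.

The section is 75° from the strike.
tan δ = tan α / sin β = tan 56° / sin 75° = 1.4826 / 0.9659 = 1.5349
δ = arctan(1.5349) = 56.91°

56.9°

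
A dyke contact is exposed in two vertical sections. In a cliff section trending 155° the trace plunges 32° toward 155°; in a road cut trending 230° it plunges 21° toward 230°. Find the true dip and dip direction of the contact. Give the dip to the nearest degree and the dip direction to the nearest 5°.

true dip 34°, dip direction 175°

Represent each trace as a vector plunging at its apparent dip toward its trend (east-north-up frame): v₁ = (0.358, -0.769, -0.530), v₂ = (-0.715, -0.600, -0.358).
n = v₁ × v₂ = (0.043, -0.507, 0.765) (taken with n_z > 0).
True dip = arccos(n_z / |n|) = arccos(0.8324) = 33.7°.
Dip direction = atan2(0.043, -0.507) = 175° (azimuth of n's horizontal projection).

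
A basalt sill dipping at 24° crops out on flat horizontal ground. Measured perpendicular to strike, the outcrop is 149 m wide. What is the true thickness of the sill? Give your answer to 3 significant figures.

True thickness t = w · sin(dip) = 149 × sin 24°
t = 149 × 0.4067 = 60.604 m

60.6 m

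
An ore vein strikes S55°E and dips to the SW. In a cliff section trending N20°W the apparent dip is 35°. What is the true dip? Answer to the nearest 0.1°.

β = acute angle between strike S55°E and section N20°W = 35°.
tan(true dip) = tan 35° / sin 35° = 1.2208
δ = arctan(1.2208) = 50.68°

50.7°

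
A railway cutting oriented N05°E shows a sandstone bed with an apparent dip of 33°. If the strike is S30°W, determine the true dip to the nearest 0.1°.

β = acute angle between strike S30°W and section N05°E = 25°.
tan δ = tan α / sin β = tan 33° / sin 25° = 0.6494 / 0.4226 = 1.5366
true dip = arctan 1.5366 = 56.94°

56.9°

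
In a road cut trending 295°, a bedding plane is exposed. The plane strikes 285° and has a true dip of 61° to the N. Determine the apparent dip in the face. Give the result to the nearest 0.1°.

17.4°

The section lies 10° from the strike.
tan α = tan 61° × sin 10° = 1.8040 × 0.1736 = 0.3133
α = arctan(0.3133) = 17.39°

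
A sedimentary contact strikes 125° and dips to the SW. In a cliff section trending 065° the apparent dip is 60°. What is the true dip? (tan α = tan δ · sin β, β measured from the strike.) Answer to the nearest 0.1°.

63.4°

The section is 60° from the strike.
tan(true dip) = tan 60° / sin 60° = 2.0000
true dip = arctan 2.0000 = 63.43°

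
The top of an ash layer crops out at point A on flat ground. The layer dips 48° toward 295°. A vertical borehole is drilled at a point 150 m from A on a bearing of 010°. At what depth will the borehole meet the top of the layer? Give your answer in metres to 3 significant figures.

43.1 m

The hole lies 75° from the dip direction, so the down-dip offset is 150 × cos 75° = 38.82 m.
Depth = down-dip offset × tan(dip) = 38.82 × tan 48° = 38.82 × 1.1106
Depth = 43.12 m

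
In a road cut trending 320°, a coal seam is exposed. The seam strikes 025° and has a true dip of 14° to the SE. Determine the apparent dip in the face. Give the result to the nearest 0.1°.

12.7°

The section lies 65° from the strike.
tan(apparent dip) = tan 14° · sin 65° = 0.2260
α = arctan(0.2260) = 12.73°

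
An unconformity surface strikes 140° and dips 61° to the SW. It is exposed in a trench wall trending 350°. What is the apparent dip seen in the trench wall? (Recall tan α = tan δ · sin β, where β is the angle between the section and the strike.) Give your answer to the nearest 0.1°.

Angle between strike (140°) and section (350°): β = 30°.
tan(apparent dip) = tan 61° · sin 30° = 0.9020
apparent dip = arctan 0.9020 = 42.05°

42.1°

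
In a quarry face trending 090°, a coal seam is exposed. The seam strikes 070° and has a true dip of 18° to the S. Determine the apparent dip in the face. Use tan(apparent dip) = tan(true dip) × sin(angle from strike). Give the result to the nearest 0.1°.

The strike is 070° and the section trends 090°; the acute angle between them is β = 20°.
tan α = tan 18° × sin 20° = 0.3249 × 0.3420 = 0.1111
α = arctan(0.1111) = 6.34°

6.3°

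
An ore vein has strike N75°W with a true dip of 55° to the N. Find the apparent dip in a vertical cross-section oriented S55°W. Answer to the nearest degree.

48°

The section lies 50° from the strike.
tan α = tan 55° × sin 50° = 1.4281 × 0.7660 = 1.0940
α = arctan(1.0940) = 47.57°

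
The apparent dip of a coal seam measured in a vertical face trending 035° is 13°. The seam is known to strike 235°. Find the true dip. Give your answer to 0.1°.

34.0°

β = acute angle between strike 235° and section 035° = 20°.
tan δ = tan α / sin β = tan 13° / sin 20° = 0.2309 / 0.3420 = 0.6750
true dip = arctan 0.6750 = 34.02°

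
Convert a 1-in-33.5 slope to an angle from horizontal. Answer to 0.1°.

tan θ = 1/33.5 = 0.0299
θ = arctan(0.0299) = 1.71°

1.7°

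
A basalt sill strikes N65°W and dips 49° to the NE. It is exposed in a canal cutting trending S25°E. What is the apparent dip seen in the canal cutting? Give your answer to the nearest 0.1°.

The strike is N65°W and the section trends S25°E; the acute angle between them is β = 40°.
tan α = tan 49° × sin 40° = 1.1504 × 0.6428 = 0.7394
α = arctan(0.7394) = 36.48°

36.5°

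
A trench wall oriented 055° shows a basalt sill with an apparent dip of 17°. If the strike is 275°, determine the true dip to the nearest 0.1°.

25.4°

The section is 40° from the strike.
tan(true dip) = tan 17° / sin 40° = 0.4756
true dip = arctan 0.4756 = 25.44°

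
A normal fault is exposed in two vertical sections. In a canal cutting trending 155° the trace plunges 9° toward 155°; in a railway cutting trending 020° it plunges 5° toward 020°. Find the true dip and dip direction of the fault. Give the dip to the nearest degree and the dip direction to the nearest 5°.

The two traces are lines in the plane: v₁ = (sin 155°·cos 9°, cos 155°·cos 9°, −sin 9°), v₂ = (sin 20°·cos 5°, cos 20°·cos 5°, −sin 5°).
n = v₁ × v₂ = (0.224, -0.017, 0.696) (taken with n_z > 0).
tan δ = √(n_x²+n_y²)/n_z = 0.225/0.696, so δ = 17.9°.
The horizontal component of n points toward azimuth atan2(n_x, n_y) = 94°, the dip direction.

true dip 18°, dip direction 095°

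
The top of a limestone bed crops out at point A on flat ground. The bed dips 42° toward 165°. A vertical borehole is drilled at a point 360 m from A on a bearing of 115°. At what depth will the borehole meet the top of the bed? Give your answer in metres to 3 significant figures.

The hole lies 50° from the dip direction, so the down-dip offset is 360 × cos 50° = 231.40 m.
Depth = down-dip offset × tan(dip) = 231.40 × tan 42° = 231.40 × 0.9004
Depth = 208.36 m

208 m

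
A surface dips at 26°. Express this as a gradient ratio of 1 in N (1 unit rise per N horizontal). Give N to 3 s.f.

1 : N means tan θ = 1/N, so N = 1/tan 26° = 1/0.4877

1 in 2.05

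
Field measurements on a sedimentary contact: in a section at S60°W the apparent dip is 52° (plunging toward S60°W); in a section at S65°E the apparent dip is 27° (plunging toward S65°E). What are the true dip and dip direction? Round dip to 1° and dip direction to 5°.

true dip 63°, dip direction 190°

The two traces are lines in the plane: v₁ = (sin 240°·cos 52°, cos 240°·cos 52°, −sin 52°), v₂ = (sin 115°·cos 27°, cos 115°·cos 27°, −sin 27°).
n = v₁ × v₂ = (-0.157, -0.878, 0.449) (taken with n_z > 0).
Dip δ = arctan(|n_h|/n_z) = arctan(0.892/0.449) = 63.3°.
The horizontal component of n points toward azimuth atan2(n_x, n_y) = 190°, the dip direction.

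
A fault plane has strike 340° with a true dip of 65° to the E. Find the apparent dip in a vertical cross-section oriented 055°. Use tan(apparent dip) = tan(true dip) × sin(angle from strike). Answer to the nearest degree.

64°

Angle between strike (340°) and section (055°): β = 75°.
tan(apparent dip) = tan 65° · sin 75° = 2.0714
α = arctan(2.0714) = 64.23°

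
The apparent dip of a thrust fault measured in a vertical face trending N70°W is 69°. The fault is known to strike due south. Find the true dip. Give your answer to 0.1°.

β = acute angle between strike due south and section N70°W = 70°.
tan δ = tan α / sin β = tan 69° / sin 70° = 2.6051 / 0.9397 = 2.7723
δ = arctan(2.7723) = 70.16°

70.2°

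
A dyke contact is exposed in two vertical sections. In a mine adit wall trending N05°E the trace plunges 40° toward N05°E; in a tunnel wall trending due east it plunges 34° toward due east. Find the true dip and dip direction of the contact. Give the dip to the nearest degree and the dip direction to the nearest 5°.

true dip 46°, dip direction 040°

Each apparent-dip line lies in the plane. As unit vectors (x east, y north, z up), v₁ plunges 40°→N05°E and v₂ plunges 34°→due east.
The plane normal is n = v₁ × v₂ ∝ (0.427, 0.496, 0.633).
Dip δ = arctan(|n_h|/n_z) = arctan(0.654/0.633) = 45.9°.
Dip direction = atan2(0.427, 0.496) = 41° (azimuth of n's horizontal projection).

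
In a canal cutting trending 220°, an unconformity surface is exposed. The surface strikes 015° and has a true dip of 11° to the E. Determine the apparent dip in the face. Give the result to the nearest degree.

5°

The section lies 25° from the strike.
tan α = tan 11° × sin 25° = 0.1944 × 0.4226 = 0.0821
apparent dip = arctan 0.0821 = 4.70°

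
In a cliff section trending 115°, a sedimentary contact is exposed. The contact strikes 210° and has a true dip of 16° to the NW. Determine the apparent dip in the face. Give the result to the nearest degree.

16°

Angle between strike (210°) and section (115°): β = 85°.
tan α = tan 16° × sin 85° = 0.2867 × 0.9962 = 0.2857
apparent dip = arctan 0.2857 = 15.94°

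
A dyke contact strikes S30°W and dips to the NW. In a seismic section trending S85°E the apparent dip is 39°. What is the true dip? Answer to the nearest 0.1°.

The section is 65° from the strike.
tan(true dip) = tan 39° / sin 65° = 0.8935
true dip = arctan 0.8935 = 41.78°

41.8°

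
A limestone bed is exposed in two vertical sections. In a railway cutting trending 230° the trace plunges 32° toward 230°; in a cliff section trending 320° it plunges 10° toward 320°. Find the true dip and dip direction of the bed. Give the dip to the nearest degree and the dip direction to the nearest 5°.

Each apparent-dip line lies in the plane. As unit vectors (x east, y north, z up), v₁ plunges 32°→230° and v₂ plunges 10°→320°.
n = v₁ × v₂ = (-0.494, -0.223, 0.835) (taken with n_z > 0).
tan δ = √(n_x²+n_y²)/n_z = 0.542/0.835, so δ = 33.0°.
The horizontal component of n points toward azimuth atan2(n_x, n_y) = 246°, the dip direction.

true dip 33°, dip direction 245°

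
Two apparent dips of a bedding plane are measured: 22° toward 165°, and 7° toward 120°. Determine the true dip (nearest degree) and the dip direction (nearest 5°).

true dip 25°, dip direction 195°

Represent each trace as a vector plunging at its apparent dip toward its trend (east-north-up frame): v₁ = (0.240, -0.896, -0.375), v₂ = (0.860, -0.496, -0.122).
n = v₁ × v₂ = (-0.077, -0.293, 0.651) (taken with n_z > 0).
True dip = arccos(n_z / |n|) = arccos(0.9067) = 24.9°.
Dip direction = azimuth of (n_x, n_y) = atan2(-0.077, -0.293) = 195°.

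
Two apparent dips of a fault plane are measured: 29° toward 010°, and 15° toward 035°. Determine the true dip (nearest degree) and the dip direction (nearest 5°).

Represent each trace as a vector plunging at its apparent dip toward its trend (east-north-up frame): v₁ = (0.152, 0.861, -0.485), v₂ = (0.554, 0.791, -0.259).
The plane normal is n = v₁ × v₂ ∝ (-0.161, 0.229, 0.357).
tan δ = √(n_x²+n_y²)/n_z = 0.280/0.357, so δ = 38.1°.
The horizontal component of n points toward azimuth atan2(n_x, n_y) = 325°, the dip direction.

true dip 38°, dip direction 325°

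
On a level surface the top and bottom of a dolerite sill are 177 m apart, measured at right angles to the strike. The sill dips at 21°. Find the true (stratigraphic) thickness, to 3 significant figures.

True thickness t = w · sin(dip) = 177 × sin 21°
t = 177 × 0.3584 = 63.431 m

63.4 m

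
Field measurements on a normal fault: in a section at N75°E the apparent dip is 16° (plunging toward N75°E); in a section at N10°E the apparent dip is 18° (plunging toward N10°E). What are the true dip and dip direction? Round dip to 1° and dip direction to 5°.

Each apparent-dip line lies in the plane. As unit vectors (x east, y north, z up), v₁ plunges 16°→N75°E and v₂ plunges 18°→N10°E.
The plane normal is n = v₁ × v₂ ∝ (0.181, 0.241, 0.829).
tan δ = √(n_x²+n_y²)/n_z = 0.302/0.829, so δ = 20.0°.
Dip direction = azimuth of (n_x, n_y) = atan2(0.181, 0.241) = 37°.

true dip 20°, dip direction 035°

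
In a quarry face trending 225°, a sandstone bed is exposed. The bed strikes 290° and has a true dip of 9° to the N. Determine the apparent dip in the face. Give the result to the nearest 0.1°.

The section lies 65° from the strike.
tan(apparent dip) = tan 9° · sin 65° = 0.1435
apparent dip = arctan 0.1435 = 8.17°

8.2°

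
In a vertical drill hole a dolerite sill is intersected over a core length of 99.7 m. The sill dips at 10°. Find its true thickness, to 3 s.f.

98.2 m

True thickness t = h · cos(dip) = 99.7 × cos 10°
t = 99.7 × 0.9848 = 98.185 m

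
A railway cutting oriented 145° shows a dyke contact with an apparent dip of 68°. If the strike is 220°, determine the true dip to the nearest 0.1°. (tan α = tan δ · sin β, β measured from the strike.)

68.7°

The section is 75° from the strike.
tan(true dip) = tan 68° / sin 75° = 2.5624
true dip = arctan 2.5624 = 68.68°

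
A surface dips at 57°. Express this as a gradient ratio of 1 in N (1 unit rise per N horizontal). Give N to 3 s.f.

1 : N means tan θ = 1/N, so N = 1/tan 57° = 1/1.5399

1 in 0.649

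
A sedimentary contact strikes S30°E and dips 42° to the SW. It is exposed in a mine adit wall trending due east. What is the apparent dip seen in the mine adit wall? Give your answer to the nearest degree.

38°

The strike is S30°E and the section trends due east; the acute angle between them is β = 60°.
tan α = tan 42° × sin 60° = 0.9004 × 0.8660 = 0.7798
apparent dip = arctan 0.7798 = 37.95°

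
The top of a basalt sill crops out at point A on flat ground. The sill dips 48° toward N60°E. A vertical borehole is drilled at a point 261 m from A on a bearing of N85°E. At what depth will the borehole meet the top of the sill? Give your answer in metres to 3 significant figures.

The hole lies 25° from the dip direction, so the down-dip offset is 261 × cos 25° = 236.55 m.
Depth = down-dip offset × tan(dip) = 236.55 × tan 48° = 236.55 × 1.1106
Depth = 262.71 m

263 m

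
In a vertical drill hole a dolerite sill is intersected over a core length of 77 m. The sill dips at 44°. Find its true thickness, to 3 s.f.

True thickness t = h · cos(dip) = 77 × cos 44°
t = 77 × 0.7193 = 55.389 m

55.4 m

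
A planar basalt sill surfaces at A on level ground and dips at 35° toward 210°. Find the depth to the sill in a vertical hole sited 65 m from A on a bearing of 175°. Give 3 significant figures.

37.3 m

The hole lies 35° from the dip direction, so the down-dip offset is 65 × cos 35° = 53.24 m.
Depth = down-dip offset × tan(dip) = 53.24 × tan 35° = 53.24 × 0.7002
Depth = 37.28 m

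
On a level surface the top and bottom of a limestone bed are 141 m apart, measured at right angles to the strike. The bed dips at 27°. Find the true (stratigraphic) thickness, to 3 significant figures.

True thickness t = w · sin(dip) = 141 × sin 27°
t = 141 × 0.4540 = 64.013 m

64.0 m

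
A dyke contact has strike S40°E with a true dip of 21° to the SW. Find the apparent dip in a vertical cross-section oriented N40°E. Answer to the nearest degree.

The section lies 80° from the strike.
tan α = tan 21° × sin 80° = 0.3839 × 0.9848 = 0.3780
α = arctan(0.3780) = 20.71°

21°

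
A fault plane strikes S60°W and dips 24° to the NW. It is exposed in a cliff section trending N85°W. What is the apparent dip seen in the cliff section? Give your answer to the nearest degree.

14°

The strike is S60°W and the section trends N85°W; the acute angle between them is β = 35°.
tan α = tan 24° × sin 35° = 0.4452 × 0.5736 = 0.2554
α = arctan(0.2554) = 14.33°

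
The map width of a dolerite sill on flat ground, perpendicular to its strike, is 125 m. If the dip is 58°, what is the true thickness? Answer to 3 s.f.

True thickness t = w · sin(dip) = 125 × sin 58°
t = 125 × 0.8480 = 106.006 m

106 m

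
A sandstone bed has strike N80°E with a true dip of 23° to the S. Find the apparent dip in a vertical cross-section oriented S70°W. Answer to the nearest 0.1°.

4.2°

Angle between strike (N80°E) and section (S70°W): β = 10°.
tan α = tan 23° × sin 10° = 0.4245 × 0.1736 = 0.0737
α = arctan(0.0737) = 4.22°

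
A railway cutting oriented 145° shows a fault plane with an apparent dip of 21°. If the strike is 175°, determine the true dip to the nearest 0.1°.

β = acute angle between strike 175° and section 145° = 30°.
tan δ = tan α / sin β = tan 21° / sin 30° = 0.3839 / 0.5000 = 0.7677
true dip = arctan 0.7677 = 37.51°

37.5°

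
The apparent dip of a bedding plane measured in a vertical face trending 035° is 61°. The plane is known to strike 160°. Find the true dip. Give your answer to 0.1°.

β = acute angle between strike 160° and section 035° = 55°.
tan(true dip) = tan 61° / sin 55° = 2.2023
true dip = arctan 2.2023 = 65.58°

65.6°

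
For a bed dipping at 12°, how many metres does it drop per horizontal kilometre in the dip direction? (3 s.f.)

drop per km = 1000 × tan 12° = 1000 × 0.2126

213 m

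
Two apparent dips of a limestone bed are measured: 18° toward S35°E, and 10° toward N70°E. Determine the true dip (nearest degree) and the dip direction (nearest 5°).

The two traces are lines in the plane: v₁ = (sin 145°·cos 18°, cos 145°·cos 18°, −sin 18°), v₂ = (sin 70°·cos 10°, cos 70°·cos 10°, −sin 10°).
n = v₁ × v₂ = (0.239, -0.191, 0.905) (taken with n_z > 0).
True dip = arccos(n_z / |n|) = arccos(0.9472) = 18.7°.
Dip direction = azimuth of (n_x, n_y) = atan2(0.239, -0.191) = 129°.

true dip 19°, dip direction 130°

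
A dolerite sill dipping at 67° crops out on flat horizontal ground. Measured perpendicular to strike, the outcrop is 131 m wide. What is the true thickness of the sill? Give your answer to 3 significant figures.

True thickness t = w · sin(dip) = 131 × sin 67°
t = 131 × 0.9205 = 120.586 m

121 m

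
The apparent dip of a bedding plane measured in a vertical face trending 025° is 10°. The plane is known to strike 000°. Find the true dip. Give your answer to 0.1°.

β = acute angle between strike 000° and section 025° = 25°.
tan(true dip) = tan 10° / sin 25° = 0.4172
δ = arctan(0.4172) = 22.65°

22.6°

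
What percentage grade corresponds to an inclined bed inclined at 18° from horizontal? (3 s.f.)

grade % = 100 × tan 18° = 100 × 0.3249

32.5%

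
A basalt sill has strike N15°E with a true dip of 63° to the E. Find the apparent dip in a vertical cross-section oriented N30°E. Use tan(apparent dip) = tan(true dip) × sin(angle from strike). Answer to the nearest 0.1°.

26.9°

Angle between strike (N15°E) and section (N30°E): β = 15°.
tan α = tan 63° × sin 15° = 1.9626 × 0.2588 = 0.5080
α = arctan(0.5080) = 26.93°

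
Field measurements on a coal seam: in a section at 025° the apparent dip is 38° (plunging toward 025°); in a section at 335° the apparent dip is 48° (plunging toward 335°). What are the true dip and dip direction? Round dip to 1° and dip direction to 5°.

The two traces are lines in the plane: v₁ = (sin 25°·cos 38°, cos 25°·cos 38°, −sin 38°), v₂ = (sin 335°·cos 48°, cos 335°·cos 48°, −sin 48°).
The plane normal is n = v₁ × v₂ ∝ (-0.157, 0.422, 0.404).
True dip = arccos(n_z / |n|) = arccos(0.6680) = 48.1°.
Dip direction = azimuth of (n_x, n_y) = atan2(-0.157, 0.422) = 340°.

true dip 48°, dip direction 340°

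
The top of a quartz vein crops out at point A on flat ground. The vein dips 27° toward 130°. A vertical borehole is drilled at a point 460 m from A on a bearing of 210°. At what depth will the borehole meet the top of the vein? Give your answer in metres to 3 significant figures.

The hole lies 80° from the dip direction, so the down-dip offset is 460 × cos 80° = 79.88 m.
Depth = down-dip offset × tan(dip) = 79.88 × tan 27° = 79.88 × 0.5095
Depth = 40.70 m

40.7 m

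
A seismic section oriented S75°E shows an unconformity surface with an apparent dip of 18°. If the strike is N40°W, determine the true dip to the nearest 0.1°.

29.5°

β = acute angle between strike N40°W and section S75°E = 35°.
tan(true dip) = tan 18° / sin 35° = 0.5665
δ = arctan(0.5665) = 29.53°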